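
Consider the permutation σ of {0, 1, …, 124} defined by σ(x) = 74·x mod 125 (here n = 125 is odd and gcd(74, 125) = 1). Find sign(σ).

+1

Trace 99: π^k(99) = [99, 76, 124, 51, 24, 26, 49] for k=0..6.
Decompose π into cycles: lengths [10, 10, 10, 10, 10, 10, 10, 10, 10, 10, 2, 2, 2, 2, 2, 2, 2, 2, 2, 2, 2, 2, 1] (23 cycles, including the fixed point 0).
Σ(ℓ_i−1) = 125−23 = 102; sign = (−1)^102 = +1.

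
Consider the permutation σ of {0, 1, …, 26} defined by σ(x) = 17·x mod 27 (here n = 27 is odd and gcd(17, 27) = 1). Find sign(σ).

Start at x=26: 26 → 10 → 8 → 1 → 17 → 19 → 26 (one orbit).
π_17 has 8 disjoint cycles with lengths [6, 6, 6, 2, 2, 2, 2, 1] on {0,…,26}.
Σ(ℓ_i−1) = 27−8 = 19; sign = (−1)^19 = -1.
Zolotarev: (17|27) = -1, matching the cycle-count sign.

-1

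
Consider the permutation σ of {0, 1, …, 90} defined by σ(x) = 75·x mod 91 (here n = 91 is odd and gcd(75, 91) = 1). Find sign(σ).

-1

Start at x=16: 16 → 17 → 1 → 75 → 74 → 90 → 16 (one orbit).
Cycle type of π: 6×15 + 1; total 16 cycles.
Σ(ℓ_i−1) = 91−16 = 75; sign = (−1)^75 = -1.
Zolotarev: (75|91) = -1, matching the cycle-count sign.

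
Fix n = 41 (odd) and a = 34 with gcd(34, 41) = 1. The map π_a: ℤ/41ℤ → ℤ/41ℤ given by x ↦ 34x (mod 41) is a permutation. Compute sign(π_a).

-1

Start at x=23: 23 → 3 → 20 → 24 → 37 → 28 → 9 → … (one orbit).
Decompose π into cycles: lengths [40, 1] (2 cycles, including the fixed point 0).
n − c = 41 − 2 = 39; sign = (−1)^39 = -1.
Zolotarev: (34|41) = -1, matching the cycle-count sign.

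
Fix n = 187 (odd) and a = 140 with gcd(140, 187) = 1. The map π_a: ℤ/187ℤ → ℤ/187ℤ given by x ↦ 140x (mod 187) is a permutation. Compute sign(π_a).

Trace 30: π^k(30) = [30, 86, 72, 169, 98, 69, 123] for k=0..6.
Cycle lengths of π_140 on ℤ/187ℤ: [20, 20, 20, 20, 20, 20, 20, 20, 10, 4, 4, 4, 4, 1]; 14 cycles in total.
Σ(ℓ_i−1) = 187−14 = 173; sign = (−1)^173 = -1.

-1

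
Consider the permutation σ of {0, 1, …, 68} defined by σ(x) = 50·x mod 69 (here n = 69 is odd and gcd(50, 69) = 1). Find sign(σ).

Trace 26: π^k(26) = [26, 58, 2, 31, 32, 13, 29] for k=0..6.
Cycle lengths of π_50 on ℤ/69ℤ: [22, 22, 11, 11, 2, 1]; 6 cycles in total.
n − c = 69 − 6 = 63; sign = (−1)^63 = -1.
Zolotarev: (50|69) = -1, matching the cycle-count sign.

-1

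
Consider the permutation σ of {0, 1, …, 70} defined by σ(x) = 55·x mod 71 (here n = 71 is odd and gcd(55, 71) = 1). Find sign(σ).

-1

Start at x=8: 8 → 14 → 60 → 34 → 24 → 42 → 38 → … (one orbit).
2 cycles of lengths [70, 1].
71 − 2 = 69 transpositions; sign(π) = (−1)^69 = -1.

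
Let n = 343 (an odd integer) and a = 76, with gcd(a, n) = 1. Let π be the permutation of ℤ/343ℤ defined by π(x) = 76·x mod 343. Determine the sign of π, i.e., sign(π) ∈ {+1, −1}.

Start at x=176: 176 → 342 → 267 → 55 → 64 → 62 → 253 → … (one orbit).
Cycle type of π: 98×3 + 14×3 + 2×3 + 1; total 10 cycles.
With 10 cycles on 343 points, sign = (−1)^{343−10} = -1.

-1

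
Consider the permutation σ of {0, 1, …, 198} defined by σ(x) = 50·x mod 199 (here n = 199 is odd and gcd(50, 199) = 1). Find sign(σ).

+1

Orbit of 53 under x↦50x: [53, 63, 165, 91, 172, 43, 160]… (length divides ord_199(50)).
3 cycles of lengths [99, 99, 1].
3 cycles on 199: each ℓ→(−1)^(ℓ−1), product (−1)^196 = +1.
Zolotarev: (50|199) = +1, matching the cycle-count sign.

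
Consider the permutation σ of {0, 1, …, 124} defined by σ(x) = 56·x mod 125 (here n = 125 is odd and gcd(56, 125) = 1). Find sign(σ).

+1

Trace 41: π^k(41) = [41, 46, 76, 6, 86, 66, 71] for k=0..6.
Decompose π into cycles: lengths [25, 25, 25, 25, 5, 5, 5, 5, 1, 1, 1, 1, 1] (13 cycles, including the fixed point 0).
sign(π) = (−1)^{n − #cycles} = (−1)^{125−13} = (−1)^112 = +1.
(56|125)_J = +1 (Zolotarev's lemma cross-check).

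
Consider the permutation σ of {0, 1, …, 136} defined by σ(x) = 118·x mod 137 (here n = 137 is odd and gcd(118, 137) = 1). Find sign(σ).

Start at x=22: 22 → 130 → 133 → 76 → 63 → 36 → 1 → … (one orbit).
Decompose π into cycles: lengths [68, 68, 1] (3 cycles, including the fixed point 0).
n − c = 137 − 3 = 134; sign = (−1)^134 = +1.

+1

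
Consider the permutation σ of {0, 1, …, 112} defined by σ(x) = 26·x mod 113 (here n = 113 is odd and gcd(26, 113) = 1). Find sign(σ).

+1

Orbit of 69 under x↦26x: [69, 99, 88, 28, 50, 57, 13]… (length divides ord_113(26)).
The orbit structure of x ↦ 26x mod 113: 3 orbits of sizes [56, 56, 1].
With 3 cycles on 113 points, sign = (−1)^{113−3} = +1.
Via Zolotarev, sign(π_{26}) = (26|113) = +1.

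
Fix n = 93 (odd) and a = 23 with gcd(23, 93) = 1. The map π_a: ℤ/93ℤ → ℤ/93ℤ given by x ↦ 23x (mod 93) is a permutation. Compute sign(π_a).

Orbit of 4 under x↦23x: [4, 92, 70, 29, 16, 89, 1]… (length divides ord_93(23)).
Decompose π into cycles: lengths [10, 10, 10, 10, 10, 10, 10, 10, 10, 2, 1] (11 cycles, including the fixed point 0).
93 − 11 = 82 transpositions; sign(π) = (−1)^82 = +1.

+1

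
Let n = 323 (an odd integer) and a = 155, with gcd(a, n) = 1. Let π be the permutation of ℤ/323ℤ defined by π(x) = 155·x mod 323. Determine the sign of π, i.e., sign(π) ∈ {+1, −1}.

-1

Trace 302: π^k(302) = [302, 298, 1, 155, 123, 8, 271] for k=0..6.
The orbit structure of x ↦ 155x mod 323: 8 orbits of sizes [72, 72, 72, 72, 18, 8, 8, 1].
Σ(ℓ_i−1) = 323−8 = 315; sign = (−1)^315 = -1.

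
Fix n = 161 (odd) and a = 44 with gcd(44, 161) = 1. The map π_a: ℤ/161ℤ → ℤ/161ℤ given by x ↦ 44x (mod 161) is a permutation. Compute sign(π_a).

-1

Orbit of 78 under x↦44x: [78, 51, 151, 43, 121, 11, 1]… (length divides ord_161(44)).
π_44 has 6 disjoint cycles with lengths [66, 66, 22, 3, 3, 1] on {0,…,160}.
sign(π) = (−1)^{n − #cycles} = (−1)^{161−6} = (−1)^155 = -1.
The Jacobi symbol (44|161) = -1 (Zolotarev) agrees.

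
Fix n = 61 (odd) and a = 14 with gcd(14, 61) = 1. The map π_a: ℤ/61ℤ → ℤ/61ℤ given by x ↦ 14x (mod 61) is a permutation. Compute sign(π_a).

+1

Start at x=48: 48 → 1 → 14 → 13 → 60 → 47 → 48 (one orbit).
Cycle lengths of π_14 on ℤ/61ℤ: [6, 6, 6, 6, 6, 6, 6, 6, 6, 6, 1]; 11 cycles in total.
Σ(ℓ_i−1) = 61−11 = 50; sign = (−1)^50 = +1.
Check: (14/61) = +1 by Zolotarev.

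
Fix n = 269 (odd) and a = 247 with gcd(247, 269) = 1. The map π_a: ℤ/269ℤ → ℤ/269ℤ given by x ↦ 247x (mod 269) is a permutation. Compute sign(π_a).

-1

Start at x=191: 191 → 102 → 177 → 141 → 126 → 187 → 190 → … (one orbit).
Cycle type of π: 268 + 1; total 2 cycles.
Σ(ℓ_i−1) = 269−2 = 267; sign = (−1)^267 = -1.
(247|269)_J = -1 (Zolotarev's lemma cross-check).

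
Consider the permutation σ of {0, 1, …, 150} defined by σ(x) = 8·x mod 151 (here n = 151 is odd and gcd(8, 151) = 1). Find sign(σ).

Start at x=8: 8 → 64 → 59 → 19 → 1 → 8 (one orbit).
Cycle type of π: 5×30 + 1; total 31 cycles.
With 31 cycles on 151 points, sign = (−1)^{151−31} = +1.
Via Zolotarev, sign(π_{8}) = (8|151) = +1.

+1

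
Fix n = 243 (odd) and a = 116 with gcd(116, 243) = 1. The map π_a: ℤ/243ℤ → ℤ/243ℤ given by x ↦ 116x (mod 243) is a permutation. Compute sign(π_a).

-1

Start at x=152: 152 → 136 → 224 → 226 → 215 → 154 → 125 → … (one orbit).
Cycle type of π: 54×3 + 18×3 + 6×3 + 2×4 + 1; total 14 cycles.
sign(π) = (−1)^{n − #cycles} = (−1)^{243−14} = (−1)^229 = -1.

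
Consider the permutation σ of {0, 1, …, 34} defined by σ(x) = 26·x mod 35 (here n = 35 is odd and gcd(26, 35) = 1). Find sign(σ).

-1

Trace 16: π^k(16) = [16, 31, 1, 26, 11, 6] for k=0..5.
Cycle lengths of π_26 on ℤ/35ℤ: [6, 6, 6, 6, 6, 1, 1, 1, 1, 1]; 10 cycles in total.
Σ(ℓ_i−1) = 35−10 = 25; sign = (−1)^25 = -1.
Zolotarev: (26|35) = -1, matching the cycle-count sign.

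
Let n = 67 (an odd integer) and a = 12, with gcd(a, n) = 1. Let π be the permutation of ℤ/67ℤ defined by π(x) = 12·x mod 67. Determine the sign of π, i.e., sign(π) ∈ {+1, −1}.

-1

Trace 30: π^k(30) = [30, 25, 32, 49, 52, 21, 51] for k=0..6.
The orbit structure of x ↦ 12x mod 67: 2 orbits of sizes [66, 1].
n − c = 67 − 2 = 65; sign = (−1)^65 = -1.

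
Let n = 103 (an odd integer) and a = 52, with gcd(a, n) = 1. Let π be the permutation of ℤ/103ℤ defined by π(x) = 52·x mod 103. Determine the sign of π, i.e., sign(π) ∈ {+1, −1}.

Trace 55: π^k(55) = [55, 79, 91, 97, 100, 50, 25] for k=0..6.
3 cycles of lengths [51, 51, 1].
103 − 3 = 100 transpositions; sign(π) = (−1)^100 = +1.
Via Zolotarev, sign(π_{52}) = (52|103) = +1.

+1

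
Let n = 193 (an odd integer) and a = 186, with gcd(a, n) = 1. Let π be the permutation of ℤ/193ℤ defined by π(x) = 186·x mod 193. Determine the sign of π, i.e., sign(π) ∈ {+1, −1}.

Orbit of 55 under x↦186x: [55, 1, 186, 49, 43, 85, 177]… (length divides ord_193(186)).
9 cycles of lengths [24, 24, 24, 24, 24, 24, 24, 24, 1].
sign(π) = (−1)^{n − #cycles} = (−1)^{193−9} = (−1)^184 = +1.
Zolotarev: (186|193) = +1, matching the cycle-count sign.

+1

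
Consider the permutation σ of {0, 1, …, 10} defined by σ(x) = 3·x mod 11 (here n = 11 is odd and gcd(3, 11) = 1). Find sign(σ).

+1

Trace 3: π^k(3) = [3, 9, 5, 4, 1] for k=0..4.
π_3 has 3 disjoint cycles with lengths [5, 5, 1] on {0,…,10}.
Σ(ℓ_i−1) = 11−3 = 8; sign = (−1)^8 = +1.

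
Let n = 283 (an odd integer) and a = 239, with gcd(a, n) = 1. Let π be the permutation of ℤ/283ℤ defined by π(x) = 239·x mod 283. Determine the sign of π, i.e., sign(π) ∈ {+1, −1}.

-1

Orbit of 45 under x↦239x: [45, 1, 239, 238, 282, 44]… (length divides ord_283(239)).
π_239 has 48 disjoint cycles with lengths [6, 6, 6, 6, 6, 6, 6, 6, 6, 6, 6, 6, 6, 6, 6, 6, 6, 6, 6, 6, 6, 6, 6, 6, 6, 6, 6, 6, 6, 6, 6, 6, 6, 6, 6, 6, 6, 6, 6, 6, 6, 6, 6, 6, 6, 6, 6, 1] on {0,…,282}.
sign(π) = (−1)^{n − #cycles} = (−1)^{283−48} = (−1)^235 = -1.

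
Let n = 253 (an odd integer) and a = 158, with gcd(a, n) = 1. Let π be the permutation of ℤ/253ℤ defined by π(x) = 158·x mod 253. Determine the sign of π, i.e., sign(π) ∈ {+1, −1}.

-1

Start at x=113: 113 → 144 → 235 → 192 → 229 → 3 → 221 → … (one orbit).
Cycle lengths of π_158 on ℤ/253ℤ: [110, 110, 22, 5, 5, 1]; 6 cycles in total.
6 cycles on 253: each ℓ→(−1)^(ℓ−1), product (−1)^247 = -1.
Zolotarev: (158|253) = -1, matching the cycle-count sign.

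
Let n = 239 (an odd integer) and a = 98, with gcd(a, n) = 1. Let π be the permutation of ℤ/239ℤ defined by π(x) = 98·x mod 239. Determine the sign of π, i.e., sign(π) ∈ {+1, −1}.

+1

Trace 10: π^k(10) = [10, 24, 201, 100, 1, 98, 44] for k=0..6.
Decompose π into cycles: lengths [7, 7, 7, 7, 7, 7, 7, 7, 7, 7, 7, 7, 7, 7, 7, 7, 7, 7, 7, 7, 7, 7, 7, 7, 7, 7, 7, 7, 7, 7, 7, 7, 7, 7, 1] (35 cycles, including the fixed point 0).
35 cycles on 239: each ℓ→(−1)^(ℓ−1), product (−1)^204 = +1.
Via Zolotarev, sign(π_{98}) = (98|239) = +1.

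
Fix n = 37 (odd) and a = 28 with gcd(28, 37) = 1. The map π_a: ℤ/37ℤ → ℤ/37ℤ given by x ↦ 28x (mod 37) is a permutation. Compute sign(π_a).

+1

Orbit of 30 under x↦28x: [30, 26, 25, 34, 27, 16, 4]… (length divides ord_37(28)).
The orbit structure of x ↦ 28x mod 37: 3 orbits of sizes [18, 18, 1].
Σ(ℓ_i−1) = 37−3 = 34; sign = (−1)^34 = +1.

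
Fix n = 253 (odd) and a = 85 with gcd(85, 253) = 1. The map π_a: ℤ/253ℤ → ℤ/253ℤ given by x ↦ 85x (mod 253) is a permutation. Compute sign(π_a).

-1

Orbit of 18 under x↦85x: [18, 12, 8, 174, 116, 246, 164]… (length divides ord_253(85)).
The orbit structure of x ↦ 85x mod 253: 6 orbits of sizes [110, 110, 11, 11, 10, 1].
sign(π) = (−1)^{n − #cycles} = (−1)^{253−6} = (−1)^247 = -1.
(85|253)_J = -1 (Zolotarev's lemma cross-check).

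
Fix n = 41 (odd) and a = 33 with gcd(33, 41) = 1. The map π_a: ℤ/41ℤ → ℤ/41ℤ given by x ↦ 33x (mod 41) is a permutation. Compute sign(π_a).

+1

Start at x=4: 4 → 9 → 10 → 2 → 25 → 5 → 1 → … (one orbit).
3 cycles of lengths [20, 20, 1].
n − c = 41 − 3 = 38; sign = (−1)^38 = +1.
Check: (33/41) = +1 by Zolotarev.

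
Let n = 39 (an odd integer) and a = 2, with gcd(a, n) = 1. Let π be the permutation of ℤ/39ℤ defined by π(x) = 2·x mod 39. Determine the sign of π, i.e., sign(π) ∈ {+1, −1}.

+1

Trace 25: π^k(25) = [25, 11, 22, 5, 10, 20, 1] for k=0..6.
Decompose π into cycles: lengths [12, 12, 12, 2, 1] (5 cycles, including the fixed point 0).
39 − 5 = 34 transpositions; sign(π) = (−1)^34 = +1.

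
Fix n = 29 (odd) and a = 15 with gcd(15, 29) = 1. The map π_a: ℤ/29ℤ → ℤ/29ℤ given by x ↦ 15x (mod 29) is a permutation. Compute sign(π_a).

Start at x=9: 9 → 19 → 24 → 12 → 6 → 3 → 16 → … (one orbit).
Cycle lengths of π_15 on ℤ/29ℤ: [28, 1]; 2 cycles in total.
With 2 cycles on 29 points, sign = (−1)^{29−2} = -1.

-1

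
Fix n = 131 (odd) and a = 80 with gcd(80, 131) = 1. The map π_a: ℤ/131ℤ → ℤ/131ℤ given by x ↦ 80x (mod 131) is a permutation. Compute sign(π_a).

Start at x=52: 52 → 99 → 60 → 84 → 39 → 107 → 45 → … (one orbit).
Cycle lengths of π_80 on ℤ/131ℤ: [13, 13, 13, 13, 13, 13, 13, 13, 13, 13, 1]; 11 cycles in total.
Σ(ℓ_i−1) = 131−11 = 120; sign = (−1)^120 = +1.
Check: (80/131) = +1 by Zolotarev.

+1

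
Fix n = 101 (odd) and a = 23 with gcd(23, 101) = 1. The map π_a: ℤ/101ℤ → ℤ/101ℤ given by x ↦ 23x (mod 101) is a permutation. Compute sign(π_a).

+1

Orbit of 71 under x↦23x: [71, 17, 88, 4, 92, 96, 87]… (length divides ord_101(23)).
3 cycles of lengths [50, 50, 1].
n − c = 101 − 3 = 98; sign = (−1)^98 = +1.
Via Zolotarev, sign(π_{23}) = (23|101) = +1.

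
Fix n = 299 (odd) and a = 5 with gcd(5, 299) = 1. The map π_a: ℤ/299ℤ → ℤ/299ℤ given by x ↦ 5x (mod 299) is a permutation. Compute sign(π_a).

Orbit of 281 under x↦5x: [281, 209, 148, 142, 112, 261, 109]… (length divides ord_299(5)).
Cycle type of π: 44×6 + 22 + 4×3 + 1; total 11 cycles.
11 cycles on 299: each ℓ→(−1)^(ℓ−1), product (−1)^288 = +1.

+1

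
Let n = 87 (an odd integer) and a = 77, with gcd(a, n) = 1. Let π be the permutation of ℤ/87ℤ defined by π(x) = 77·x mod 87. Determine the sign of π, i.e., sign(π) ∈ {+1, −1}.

+1

Start at x=52: 52 → 2 → 67 → 26 → 1 → 77 → 13 → … (one orbit).
5 cycles of lengths [28, 28, 28, 2, 1].
87 − 5 = 82 transpositions; sign(π) = (−1)^82 = +1.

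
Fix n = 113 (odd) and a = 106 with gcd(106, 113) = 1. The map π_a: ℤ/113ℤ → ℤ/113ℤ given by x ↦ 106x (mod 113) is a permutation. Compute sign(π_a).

+1

Trace 49: π^k(49) = [49, 109, 28, 30, 16, 1, 106] for k=0..6.
Cycle type of π: 7×16 + 1; total 17 cycles.
113 − 17 = 96 transpositions; sign(π) = (−1)^96 = +1.
The Jacobi symbol (106|113) = +1 (Zolotarev) agrees.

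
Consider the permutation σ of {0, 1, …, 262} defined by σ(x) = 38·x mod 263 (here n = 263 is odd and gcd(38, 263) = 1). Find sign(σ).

Orbit of 145 under x↦38x: [145, 250, 32, 164, 183, 116, 200]… (length divides ord_263(38)).
Cycle type of π: 262 + 1; total 2 cycles.
With 2 cycles on 263 points, sign = (−1)^{263−2} = -1.

-1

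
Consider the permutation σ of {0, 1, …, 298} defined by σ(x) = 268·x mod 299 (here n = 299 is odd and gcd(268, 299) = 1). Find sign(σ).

Start at x=196: 196 → 203 → 285 → 135 → 1 → 268 → 64 → … (one orbit).
The orbit structure of x ↦ 268x mod 299: 11 orbits of sizes [44, 44, 44, 44, 44, 44, 22, 4, 4, 4, 1].
sign(π) = (−1)^{n − #cycles} = (−1)^{299−11} = (−1)^288 = +1.

+1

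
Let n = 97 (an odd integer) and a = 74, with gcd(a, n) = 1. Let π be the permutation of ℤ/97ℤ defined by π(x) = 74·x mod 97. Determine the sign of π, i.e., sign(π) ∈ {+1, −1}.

-1

Trace 84: π^k(84) = [84, 8, 10, 61, 52, 65, 57] for k=0..6.
The orbit structure of x ↦ 74x mod 97: 2 orbits of sizes [96, 1].
2 cycles on 97: each ℓ→(−1)^(ℓ−1), product (−1)^95 = -1.
Check: (74/97) = -1 by Zolotarev.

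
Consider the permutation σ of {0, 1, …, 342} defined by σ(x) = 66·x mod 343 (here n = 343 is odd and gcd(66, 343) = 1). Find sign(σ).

Start at x=310: 310 → 223 → 312 → 12 → 106 → 136 → 58 → … (one orbit).
4 cycles of lengths [294, 42, 6, 1].
With 4 cycles on 343 points, sign = (−1)^{343−4} = -1.

-1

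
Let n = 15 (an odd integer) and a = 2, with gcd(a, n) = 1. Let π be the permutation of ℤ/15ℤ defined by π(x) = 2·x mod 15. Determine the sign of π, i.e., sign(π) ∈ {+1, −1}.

+1

Start at x=4: 4 → 8 → 1 → 2 → 4 (one orbit).
π_2 has 5 disjoint cycles with lengths [4, 4, 4, 2, 1] on {0,…,14}.
5 cycles on 15: each ℓ→(−1)^(ℓ−1), product (−1)^10 = +1.
Zolotarev: (2|15) = +1, matching the cycle-count sign.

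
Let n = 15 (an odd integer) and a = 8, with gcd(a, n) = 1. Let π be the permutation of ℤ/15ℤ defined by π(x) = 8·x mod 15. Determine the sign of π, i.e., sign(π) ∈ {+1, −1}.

+1

Start at x=8: 8 → 4 → 2 → 1 → 8 (one orbit).
Cycle lengths of π_8 on ℤ/15ℤ: [4, 4, 4, 2, 1]; 5 cycles in total.
n − c = 15 − 5 = 10; sign = (−1)^10 = +1.
Check: (8/15) = +1 by Zolotarev.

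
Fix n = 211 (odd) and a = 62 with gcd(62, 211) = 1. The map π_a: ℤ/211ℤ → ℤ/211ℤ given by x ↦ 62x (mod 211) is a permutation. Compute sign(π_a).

Start at x=193: 193 → 150 → 16 → 148 → 103 → 56 → 96 → … (one orbit).
3 cycles of lengths [105, 105, 1].
n − c = 211 − 3 = 208; sign = (−1)^208 = +1.
Zolotarev: (62|211) = +1, matching the cycle-count sign.

+1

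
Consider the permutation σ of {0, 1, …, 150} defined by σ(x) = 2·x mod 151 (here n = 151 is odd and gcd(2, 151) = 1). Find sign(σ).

+1

Trace 16: π^k(16) = [16, 32, 64, 128, 105, 59, 118] for k=0..6.
The orbit structure of x ↦ 2x mod 151: 11 orbits of sizes [15, 15, 15, 15, 15, 15, 15, 15, 15, 15, 1].
11 cycles on 151: each ℓ→(−1)^(ℓ−1), product (−1)^140 = +1.
Check: (2/151) = +1 by Zolotarev.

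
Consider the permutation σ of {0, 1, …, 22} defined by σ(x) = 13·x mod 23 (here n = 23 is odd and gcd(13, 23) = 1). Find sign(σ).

+1

Trace 18: π^k(18) = [18, 4, 6, 9, 2, 3, 16] for k=0..6.
π_13 has 3 disjoint cycles with lengths [11, 11, 1] on {0,…,22}.
23 − 3 = 20 transpositions; sign(π) = (−1)^20 = +1.
The Jacobi symbol (13|23) = +1 (Zolotarev) agrees.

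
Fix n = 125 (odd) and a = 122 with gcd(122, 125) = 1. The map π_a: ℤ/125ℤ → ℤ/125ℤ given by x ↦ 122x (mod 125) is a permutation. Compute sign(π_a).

-1

Start at x=113: 113 → 36 → 17 → 74 → 28 → 41 → 2 → … (one orbit).
The orbit structure of x ↦ 122x mod 125: 4 orbits of sizes [100, 20, 4, 1].
n − c = 125 − 4 = 121; sign = (−1)^121 = -1.
Zolotarev: (122|125) = -1, matching the cycle-count sign.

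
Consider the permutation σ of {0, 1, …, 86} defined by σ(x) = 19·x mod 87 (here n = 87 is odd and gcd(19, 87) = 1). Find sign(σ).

-1

Orbit of 1 under x↦19x: [1, 19, 13, 73, 82, 79, 22]… (length divides ord_87(19)).
π_19 has 6 disjoint cycles with lengths [28, 28, 28, 1, 1, 1] on {0,…,86}.
Σ(ℓ_i−1) = 87−6 = 81; sign = (−1)^81 = -1.
Check: (19/87) = -1 by Zolotarev.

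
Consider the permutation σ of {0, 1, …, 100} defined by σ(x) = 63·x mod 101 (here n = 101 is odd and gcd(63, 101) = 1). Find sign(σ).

Trace 99: π^k(99) = [99, 76, 41, 58, 18, 23, 35] for k=0..6.
The orbit structure of x ↦ 63x mod 101: 2 orbits of sizes [100, 1].
sign(π) = (−1)^{n − #cycles} = (−1)^{101−2} = (−1)^99 = -1.
Zolotarev: (63|101) = -1, matching the cycle-count sign.

-1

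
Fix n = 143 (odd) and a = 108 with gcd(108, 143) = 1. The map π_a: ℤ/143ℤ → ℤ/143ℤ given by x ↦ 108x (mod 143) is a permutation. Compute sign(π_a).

+1

Start at x=92: 92 → 69 → 16 → 12 → 9 → 114 → 14 → … (one orbit).
π_108 has 9 disjoint cycles with lengths [30, 30, 30, 30, 6, 6, 5, 5, 1] on {0,…,142}.
Σ(ℓ_i−1) = 143−9 = 134; sign = (−1)^134 = +1.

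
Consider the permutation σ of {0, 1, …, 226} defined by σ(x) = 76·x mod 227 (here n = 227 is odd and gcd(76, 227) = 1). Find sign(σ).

Start at x=40: 40 → 89 → 181 → 136 → 121 → 116 → 190 → … (one orbit).
3 cycles of lengths [113, 113, 1].
sign(π) = (−1)^{n − #cycles} = (−1)^{227−3} = (−1)^224 = +1.

+1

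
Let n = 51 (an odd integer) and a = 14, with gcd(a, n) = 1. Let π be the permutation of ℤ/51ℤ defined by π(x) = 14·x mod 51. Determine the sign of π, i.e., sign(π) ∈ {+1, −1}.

Trace 1: π^k(1) = [1, 14, 43, 41, 13, 29, 49] for k=0..6.
Decompose π into cycles: lengths [16, 16, 16, 2, 1] (5 cycles, including the fixed point 0).
With 5 cycles on 51 points, sign = (−1)^{51−5} = +1.

+1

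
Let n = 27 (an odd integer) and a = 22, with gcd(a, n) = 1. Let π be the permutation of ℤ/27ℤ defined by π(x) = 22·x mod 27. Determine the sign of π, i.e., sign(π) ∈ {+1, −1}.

+1

Start at x=25: 25 → 10 → 4 → 7 → 19 → 13 → 16 → … (one orbit).
Cycle lengths of π_22 on ℤ/27ℤ: [9, 9, 3, 3, 1, 1, 1]; 7 cycles in total.
Σ(ℓ_i−1) = 27−7 = 20; sign = (−1)^20 = +1.
(22|27)_J = +1 (Zolotarev's lemma cross-check).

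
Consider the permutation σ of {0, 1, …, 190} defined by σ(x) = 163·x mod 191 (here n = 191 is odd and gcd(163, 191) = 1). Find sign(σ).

+1

Trace 8: π^k(8) = [8, 158, 160, 104, 144, 170, 15] for k=0..6.
Cycle lengths of π_163 on ℤ/191ℤ: [95, 95, 1]; 3 cycles in total.
Σ(ℓ_i−1) = 191−3 = 188; sign = (−1)^188 = +1.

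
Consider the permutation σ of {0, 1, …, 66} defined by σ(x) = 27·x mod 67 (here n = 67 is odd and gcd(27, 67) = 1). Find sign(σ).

-1

Orbit of 5 under x↦27x: [5, 1, 27, 59, 52, 64, 53]… (length divides ord_67(27)).
The orbit structure of x ↦ 27x mod 67: 4 orbits of sizes [22, 22, 22, 1].
sign(π) = (−1)^{n − #cycles} = (−1)^{67−4} = (−1)^63 = -1.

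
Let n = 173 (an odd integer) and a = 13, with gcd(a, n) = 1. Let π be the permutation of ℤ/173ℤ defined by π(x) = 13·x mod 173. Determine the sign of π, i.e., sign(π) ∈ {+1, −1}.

Trace 85: π^k(85) = [85, 67, 6, 78, 149, 34, 96] for k=0..6.
Cycle type of π: 86×2 + 1; total 3 cycles.
Σ(ℓ_i−1) = 173−3 = 170; sign = (−1)^170 = +1.
Zolotarev: (13|173) = +1, matching the cycle-count sign.

+1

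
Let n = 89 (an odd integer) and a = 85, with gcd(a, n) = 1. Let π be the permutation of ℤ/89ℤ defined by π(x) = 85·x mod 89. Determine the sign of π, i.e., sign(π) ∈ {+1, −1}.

+1

Orbit of 4 under x↦85x: [4, 73, 64, 11, 45, 87, 8]… (length divides ord_89(85)).
5 cycles of lengths [22, 22, 22, 22, 1].
5 cycles on 89: each ℓ→(−1)^(ℓ−1), product (−1)^84 = +1.
Via Zolotarev, sign(π_{85}) = (85|89) = +1.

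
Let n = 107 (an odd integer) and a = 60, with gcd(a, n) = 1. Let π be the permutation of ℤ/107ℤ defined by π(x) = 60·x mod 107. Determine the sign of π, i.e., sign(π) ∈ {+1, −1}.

Trace 25: π^k(25) = [25, 2, 13, 31, 41, 106, 47] for k=0..6.
π_60 has 2 disjoint cycles with lengths [106, 1] on {0,…,106}.
107 − 2 = 105 transpositions; sign(π) = (−1)^105 = -1.

-1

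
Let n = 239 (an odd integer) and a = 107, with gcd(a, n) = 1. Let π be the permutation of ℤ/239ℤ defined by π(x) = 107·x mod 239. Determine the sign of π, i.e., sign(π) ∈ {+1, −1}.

-1

Start at x=76: 76 → 6 → 164 → 101 → 52 → 67 → 238 → … (one orbit).
Cycle type of π: 34×7 + 1; total 8 cycles.
sign(π) = (−1)^{n − #cycles} = (−1)^{239−8} = (−1)^231 = -1.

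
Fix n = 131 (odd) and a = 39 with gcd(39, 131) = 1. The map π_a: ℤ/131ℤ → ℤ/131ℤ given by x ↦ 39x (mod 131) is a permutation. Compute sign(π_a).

Orbit of 113 under x↦39x: [113, 84, 1, 39, 80, 107, 112]… (length divides ord_131(39)).
Decompose π into cycles: lengths [13, 13, 13, 13, 13, 13, 13, 13, 13, 13, 1] (11 cycles, including the fixed point 0).
n − c = 131 − 11 = 120; sign = (−1)^120 = +1.

+1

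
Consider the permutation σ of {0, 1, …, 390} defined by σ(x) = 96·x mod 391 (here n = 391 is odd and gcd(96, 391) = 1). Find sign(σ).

-1

Trace 376: π^k(376) = [376, 124, 174, 282, 93, 326, 16] for k=0..6.
6 cycles of lengths [176, 176, 16, 11, 11, 1].
With 6 cycles on 391 points, sign = (−1)^{391−6} = -1.
Via Zolotarev, sign(π_{96}) = (96|391) = -1.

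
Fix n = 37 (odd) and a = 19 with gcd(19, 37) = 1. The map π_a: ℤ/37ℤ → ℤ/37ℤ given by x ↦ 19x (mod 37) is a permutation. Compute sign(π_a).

-1

Orbit of 25 under x↦19x: [25, 31, 34, 17, 27, 32, 16]… (length divides ord_37(19)).
Cycle lengths of π_19 on ℤ/37ℤ: [36, 1]; 2 cycles in total.
n − c = 37 − 2 = 35; sign = (−1)^35 = -1.
(19|37)_J = -1 (Zolotarev's lemma cross-check).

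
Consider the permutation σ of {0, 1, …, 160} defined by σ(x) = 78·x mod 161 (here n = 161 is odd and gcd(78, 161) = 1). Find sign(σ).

+1

Start at x=127: 127 → 85 → 29 → 8 → 141 → 50 → 36 → … (one orbit).
Decompose π into cycles: lengths [11, 11, 11, 11, 11, 11, 11, 11, 11, 11, 11, 11, 11, 11, 1, 1, 1, 1, 1, 1, 1] (21 cycles, including the fixed point 0).
161 − 21 = 140 transpositions; sign(π) = (−1)^140 = +1.
Via Zolotarev, sign(π_{78}) = (78|161) = +1.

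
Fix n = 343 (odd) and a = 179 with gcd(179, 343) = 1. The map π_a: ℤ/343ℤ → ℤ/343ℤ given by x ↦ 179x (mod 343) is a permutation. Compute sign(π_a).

Start at x=144: 144 → 51 → 211 → 39 → 121 → 50 → 32 → … (one orbit).
π_179 has 7 disjoint cycles with lengths [147, 147, 21, 21, 3, 3, 1] on {0,…,342}.
Σ(ℓ_i−1) = 343−7 = 336; sign = (−1)^336 = +1.
Check: (179/343) = +1 by Zolotarev.

+1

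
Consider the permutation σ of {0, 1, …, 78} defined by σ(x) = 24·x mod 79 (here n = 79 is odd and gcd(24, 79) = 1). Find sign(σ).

Trace 1: π^k(1) = [1, 24, 23, 78, 55, 56] for k=0..5.
14 cycles of lengths [6, 6, 6, 6, 6, 6, 6, 6, 6, 6, 6, 6, 6, 1].
With 14 cycles on 79 points, sign = (−1)^{79−14} = -1.

-1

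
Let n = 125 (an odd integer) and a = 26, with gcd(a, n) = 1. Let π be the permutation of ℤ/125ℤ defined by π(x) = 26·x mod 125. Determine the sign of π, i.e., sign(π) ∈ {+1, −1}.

Orbit of 76 under x↦26x: [76, 101, 1, 26, 51]… (length divides ord_125(26)).
Cycle lengths of π_26 on ℤ/125ℤ: [5, 5, 5, 5, 5, 5, 5, 5, 5, 5, 5, 5, 5, 5, 5, 5, 5, 5, 5, 5, 1, 1, 1, 1, 1, 1, 1, 1, 1, 1, 1, 1, 1, 1, 1, 1, 1, 1, 1, 1, 1, 1, 1, 1, 1]; 45 cycles in total.
sign(π) = (−1)^{n − #cycles} = (−1)^{125−45} = (−1)^80 = +1.

+1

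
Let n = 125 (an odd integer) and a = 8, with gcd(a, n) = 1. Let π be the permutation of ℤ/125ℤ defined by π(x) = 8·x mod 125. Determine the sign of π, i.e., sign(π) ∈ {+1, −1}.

-1

Orbit of 47 under x↦8x: [47, 1, 8, 64, 12, 96, 18]… (length divides ord_125(8)).
Cycle type of π: 100 + 20 + 4 + 1; total 4 cycles.
Σ(ℓ_i−1) = 125−4 = 121; sign = (−1)^121 = -1.
Check: (8/125) = -1 by Zolotarev.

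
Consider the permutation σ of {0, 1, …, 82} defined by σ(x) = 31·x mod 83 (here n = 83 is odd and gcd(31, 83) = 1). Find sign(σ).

+1

Start at x=59: 59 → 3 → 10 → 61 → 65 → 23 → 49 → … (one orbit).
3 cycles of lengths [41, 41, 1].
3 cycles on 83: each ℓ→(−1)^(ℓ−1), product (−1)^80 = +1.
The Jacobi symbol (31|83) = +1 (Zolotarev) agrees.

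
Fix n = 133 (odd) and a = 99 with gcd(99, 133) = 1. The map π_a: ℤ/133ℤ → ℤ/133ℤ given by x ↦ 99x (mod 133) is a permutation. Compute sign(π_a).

Orbit of 106 under x↦99x: [106, 120, 43, 1, 99, 92, 64]… (length divides ord_133(99)).
Cycle type of π: 9×14 + 1×7; total 21 cycles.
n − c = 133 − 21 = 112; sign = (−1)^112 = +1.
Check: (99/133) = +1 by Zolotarev.

+1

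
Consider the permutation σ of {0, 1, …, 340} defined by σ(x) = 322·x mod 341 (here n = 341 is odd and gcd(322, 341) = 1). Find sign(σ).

Trace 15: π^k(15) = [15, 56, 300, 97, 203, 235, 309] for k=0..6.
Decompose π into cycles: lengths [30, 30, 30, 30, 30, 30, 30, 30, 30, 30, 30, 5, 5, 1] (14 cycles, including the fixed point 0).
sign(π) = (−1)^{n − #cycles} = (−1)^{341−14} = (−1)^327 = -1.

-1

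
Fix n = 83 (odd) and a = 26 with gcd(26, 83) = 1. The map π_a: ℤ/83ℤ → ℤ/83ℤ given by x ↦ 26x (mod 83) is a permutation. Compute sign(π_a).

+1

Trace 51: π^k(51) = [51, 81, 31, 59, 40, 44, 65] for k=0..6.
Decompose π into cycles: lengths [41, 41, 1] (3 cycles, including the fixed point 0).
With 3 cycles on 83 points, sign = (−1)^{83−3} = +1.
(26|83)_J = +1 (Zolotarev's lemma cross-check).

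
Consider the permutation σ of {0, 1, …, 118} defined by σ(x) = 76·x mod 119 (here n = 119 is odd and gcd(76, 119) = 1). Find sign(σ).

Start at x=111: 111 → 106 → 83 → 1 → 76 → 64 → 104 → … (one orbit).
Cycle type of π: 8×14 + 2×3 + 1; total 18 cycles.
sign(π) = (−1)^{n − #cycles} = (−1)^{119−18} = (−1)^101 = -1.
The Jacobi symbol (76|119) = -1 (Zolotarev) agrees.

-1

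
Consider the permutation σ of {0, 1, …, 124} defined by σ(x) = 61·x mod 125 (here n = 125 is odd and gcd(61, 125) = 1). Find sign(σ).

+1

Trace 116: π^k(116) = [116, 76, 11, 46, 56, 41, 1] for k=0..6.
π_61 has 13 disjoint cycles with lengths [25, 25, 25, 25, 5, 5, 5, 5, 1, 1, 1, 1, 1] on {0,…,124}.
13 cycles on 125: each ℓ→(−1)^(ℓ−1), product (−1)^112 = +1.
Zolotarev: (61|125) = +1, matching the cycle-count sign.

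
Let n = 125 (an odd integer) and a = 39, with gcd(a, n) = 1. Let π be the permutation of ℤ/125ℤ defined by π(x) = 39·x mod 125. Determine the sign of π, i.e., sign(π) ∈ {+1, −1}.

Trace 9: π^k(9) = [9, 101, 64, 121, 94, 41, 99] for k=0..6.
Decompose π into cycles: lengths [50, 50, 10, 10, 2, 2, 1] (7 cycles, including the fixed point 0).
125 − 7 = 118 transpositions; sign(π) = (−1)^118 = +1.

+1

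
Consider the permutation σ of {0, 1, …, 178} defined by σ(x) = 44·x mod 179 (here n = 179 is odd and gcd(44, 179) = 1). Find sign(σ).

Trace 72: π^k(72) = [72, 125, 130, 171, 6, 85, 160] for k=0..6.
Cycle type of π: 178 + 1; total 2 cycles.
Σ(ℓ_i−1) = 179−2 = 177; sign = (−1)^177 = -1.
Via Zolotarev, sign(π_{44}) = (44|179) = -1.

-1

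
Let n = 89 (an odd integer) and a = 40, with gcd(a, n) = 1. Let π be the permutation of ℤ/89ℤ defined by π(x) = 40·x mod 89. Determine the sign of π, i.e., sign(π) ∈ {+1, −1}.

Trace 85: π^k(85) = [85, 18, 8, 53, 73, 72, 32] for k=0..6.
Cycle lengths of π_40 on ℤ/89ℤ: [44, 44, 1]; 3 cycles in total.
n − c = 89 − 3 = 86; sign = (−1)^86 = +1.

+1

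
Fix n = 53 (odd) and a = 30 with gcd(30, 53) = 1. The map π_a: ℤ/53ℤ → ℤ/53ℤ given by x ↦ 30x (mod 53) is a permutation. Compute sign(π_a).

Orbit of 1 under x↦30x: [1, 30, 52, 23]… (length divides ord_53(30)).
Cycle lengths of π_30 on ℤ/53ℤ: [4, 4, 4, 4, 4, 4, 4, 4, 4, 4, 4, 4, 4, 1]; 14 cycles in total.
With 14 cycles on 53 points, sign = (−1)^{53−14} = -1.

-1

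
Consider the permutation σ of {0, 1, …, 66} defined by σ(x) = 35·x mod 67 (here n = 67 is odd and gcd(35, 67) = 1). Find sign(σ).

+1

Orbit of 55 under x↦35x: [55, 49, 40, 60, 23, 1, 35]… (length divides ord_67(35)).
Decompose π into cycles: lengths [33, 33, 1] (3 cycles, including the fixed point 0).
n − c = 67 − 3 = 64; sign = (−1)^64 = +1.
The Jacobi symbol (35|67) = +1 (Zolotarev) agrees.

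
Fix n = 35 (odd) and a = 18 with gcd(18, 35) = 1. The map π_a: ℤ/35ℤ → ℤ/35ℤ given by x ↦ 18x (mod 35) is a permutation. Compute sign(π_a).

Trace 23: π^k(23) = [23, 29, 32, 16, 8, 4, 2] for k=0..6.
Decompose π into cycles: lengths [12, 12, 4, 3, 3, 1] (6 cycles, including the fixed point 0).
6 cycles on 35: each ℓ→(−1)^(ℓ−1), product (−1)^29 = -1.
Zolotarev: (18|35) = -1, matching the cycle-count sign.

-1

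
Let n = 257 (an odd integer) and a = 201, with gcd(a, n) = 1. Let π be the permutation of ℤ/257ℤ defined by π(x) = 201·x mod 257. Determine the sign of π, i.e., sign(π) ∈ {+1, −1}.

Trace 237: π^k(237) = [237, 92, 245, 158, 147, 249, 191] for k=0..6.
Cycle lengths of π_201 on ℤ/257ℤ: [256, 1]; 2 cycles in total.
n − c = 257 − 2 = 255; sign = (−1)^255 = -1.
(201|257)_J = -1 (Zolotarev's lemma cross-check).

-1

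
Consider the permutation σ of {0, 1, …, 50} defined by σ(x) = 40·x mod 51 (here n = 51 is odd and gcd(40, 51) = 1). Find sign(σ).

-1

Start at x=49: 49 → 22 → 13 → 10 → 43 → 37 → 1 → … (one orbit).
Cycle lengths of π_40 on ℤ/51ℤ: [16, 16, 16, 1, 1, 1]; 6 cycles in total.
sign(π) = (−1)^{n − #cycles} = (−1)^{51−6} = (−1)^45 = -1.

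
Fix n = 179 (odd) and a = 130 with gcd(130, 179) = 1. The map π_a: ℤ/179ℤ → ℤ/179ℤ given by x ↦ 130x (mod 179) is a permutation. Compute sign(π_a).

Orbit of 148 under x↦130x: [148, 87, 33, 173, 115, 93, 97]… (length divides ord_179(130)).
π_130 has 2 disjoint cycles with lengths [178, 1] on {0,…,178}.
With 2 cycles on 179 points, sign = (−1)^{179−2} = -1.
Zolotarev: (130|179) = -1, matching the cycle-count sign.

-1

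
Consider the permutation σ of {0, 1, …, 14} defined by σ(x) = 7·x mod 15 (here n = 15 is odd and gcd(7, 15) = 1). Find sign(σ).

Orbit of 13 under x↦7x: [13, 1, 7, 4]… (length divides ord_15(7)).
The orbit structure of x ↦ 7x mod 15: 6 orbits of sizes [4, 4, 4, 1, 1, 1].
n − c = 15 − 6 = 9; sign = (−1)^9 = -1.

-1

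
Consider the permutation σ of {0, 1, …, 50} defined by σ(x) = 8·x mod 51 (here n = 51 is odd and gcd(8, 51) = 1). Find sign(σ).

-1

Trace 13: π^k(13) = [13, 2, 16, 26, 4, 32, 1] for k=0..6.
Cycle lengths of π_8 on ℤ/51ℤ: [8, 8, 8, 8, 8, 8, 2, 1]; 8 cycles in total.
sign(π) = (−1)^{n − #cycles} = (−1)^{51−8} = (−1)^43 = -1.
The Jacobi symbol (8|51) = -1 (Zolotarev) agrees.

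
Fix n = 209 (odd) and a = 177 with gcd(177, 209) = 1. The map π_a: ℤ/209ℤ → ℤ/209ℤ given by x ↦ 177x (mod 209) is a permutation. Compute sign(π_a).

+1

Trace 23: π^k(23) = [23, 100, 144, 199, 111, 1, 177] for k=0..6.
33 cycles of lengths [9, 9, 9, 9, 9, 9, 9, 9, 9, 9, 9, 9, 9, 9, 9, 9, 9, 9, 9, 9, 9, 9, 1, 1, 1, 1, 1, 1, 1, 1, 1, 1, 1].
33 cycles on 209: each ℓ→(−1)^(ℓ−1), product (−1)^176 = +1.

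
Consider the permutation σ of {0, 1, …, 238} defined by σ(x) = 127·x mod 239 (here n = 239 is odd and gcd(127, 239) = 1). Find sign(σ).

Start at x=25: 25 → 68 → 32 → 1 → 127 → 116 → 153 → … (one orbit).
Cycle lengths of π_127 on ℤ/239ℤ: [119, 119, 1]; 3 cycles in total.
3 cycles on 239: each ℓ→(−1)^(ℓ−1), product (−1)^236 = +1.

+1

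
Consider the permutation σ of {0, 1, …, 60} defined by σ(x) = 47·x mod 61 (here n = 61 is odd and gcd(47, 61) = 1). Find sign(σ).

Trace 13: π^k(13) = [13, 1, 47] for k=0..2.
π_47 has 21 disjoint cycles with lengths [3, 3, 3, 3, 3, 3, 3, 3, 3, 3, 3, 3, 3, 3, 3, 3, 3, 3, 3, 3, 1] on {0,…,60}.
With 21 cycles on 61 points, sign = (−1)^{61−21} = +1.
Check: (47/61) = +1 by Zolotarev.

+1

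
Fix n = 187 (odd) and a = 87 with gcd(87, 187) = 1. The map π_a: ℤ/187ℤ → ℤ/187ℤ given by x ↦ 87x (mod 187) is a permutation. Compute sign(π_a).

-1

Trace 43: π^k(43) = [43, 1, 87, 89, 76, 67, 32] for k=0..6.
π_87 has 28 disjoint cycles with lengths [8, 8, 8, 8, 8, 8, 8, 8, 8, 8, 8, 8, 8, 8, 8, 8, 8, 8, 8, 8, 8, 8, 2, 2, 2, 2, 2, 1] on {0,…,186}.
Σ(ℓ_i−1) = 187−28 = 159; sign = (−1)^159 = -1.
Check: (87/187) = -1 by Zolotarev.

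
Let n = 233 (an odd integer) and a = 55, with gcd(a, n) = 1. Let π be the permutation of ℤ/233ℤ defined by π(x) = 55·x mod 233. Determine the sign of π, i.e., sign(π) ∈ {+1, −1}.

+1

Orbit of 105 under x↦55x: [105, 183, 46, 200, 49, 132, 37]… (length divides ord_233(55)).
3 cycles of lengths [116, 116, 1].
With 3 cycles on 233 points, sign = (−1)^{233−3} = +1.
The Jacobi symbol (55|233) = +1 (Zolotarev) agrees.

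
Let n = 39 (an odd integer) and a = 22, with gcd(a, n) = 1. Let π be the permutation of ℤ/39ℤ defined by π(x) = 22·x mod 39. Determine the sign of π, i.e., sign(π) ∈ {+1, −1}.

+1

Trace 1: π^k(1) = [1, 22, 16] for k=0..2.
π_22 has 15 disjoint cycles with lengths [3, 3, 3, 3, 3, 3, 3, 3, 3, 3, 3, 3, 1, 1, 1] on {0,…,38}.
15 cycles on 39: each ℓ→(−1)^(ℓ−1), product (−1)^24 = +1.
Via Zolotarev, sign(π_{22}) = (22|39) = +1.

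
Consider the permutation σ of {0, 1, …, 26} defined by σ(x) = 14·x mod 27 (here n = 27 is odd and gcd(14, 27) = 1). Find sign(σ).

-1

Orbit of 20 under x↦14x: [20, 10, 5, 16, 8, 4, 2]… (length divides ord_27(14)).
Cycle type of π: 18 + 6 + 2 + 1; total 4 cycles.
4 cycles on 27: each ℓ→(−1)^(ℓ−1), product (−1)^23 = -1.
(14|27)_J = -1 (Zolotarev's lemma cross-check).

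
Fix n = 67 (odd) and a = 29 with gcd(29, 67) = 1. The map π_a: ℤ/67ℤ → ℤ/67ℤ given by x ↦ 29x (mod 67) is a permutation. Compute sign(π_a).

Orbit of 1 under x↦29x: [1, 29, 37]… (length divides ord_67(29)).
The orbit structure of x ↦ 29x mod 67: 23 orbits of sizes [3, 3, 3, 3, 3, 3, 3, 3, 3, 3, 3, 3, 3, 3, 3, 3, 3, 3, 3, 3, 3, 3, 1].
23 cycles on 67: each ℓ→(−1)^(ℓ−1), product (−1)^44 = +1.
Via Zolotarev, sign(π_{29}) = (29|67) = +1.

+1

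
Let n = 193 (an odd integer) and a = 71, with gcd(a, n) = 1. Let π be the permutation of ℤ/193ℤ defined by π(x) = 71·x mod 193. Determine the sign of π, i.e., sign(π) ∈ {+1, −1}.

-1

Trace 164: π^k(164) = [164, 64, 105, 121, 99, 81, 154] for k=0..6.
Cycle lengths of π_71 on ℤ/193ℤ: [64, 64, 64, 1]; 4 cycles in total.
4 cycles on 193: each ℓ→(−1)^(ℓ−1), product (−1)^189 = -1.
Zolotarev: (71|193) = -1, matching the cycle-count sign.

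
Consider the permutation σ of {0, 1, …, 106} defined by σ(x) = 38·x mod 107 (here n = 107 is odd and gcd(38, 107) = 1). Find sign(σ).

-1

Start at x=3: 3 → 7 → 52 → 50 → 81 → 82 → 13 → … (one orbit).
The orbit structure of x ↦ 38x mod 107: 2 orbits of sizes [106, 1].
2 cycles on 107: each ℓ→(−1)^(ℓ−1), product (−1)^105 = -1.
The Jacobi symbol (38|107) = -1 (Zolotarev) agrees.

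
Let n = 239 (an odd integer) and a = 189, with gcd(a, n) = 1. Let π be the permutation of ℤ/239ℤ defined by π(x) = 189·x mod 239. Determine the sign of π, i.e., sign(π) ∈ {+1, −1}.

-1

Start at x=54: 54 → 168 → 204 → 77 → 213 → 105 → 8 → … (one orbit).
π_189 has 2 disjoint cycles with lengths [238, 1] on {0,…,238}.
With 2 cycles on 239 points, sign = (−1)^{239−2} = -1.
Via Zolotarev, sign(π_{189}) = (189|239) = -1.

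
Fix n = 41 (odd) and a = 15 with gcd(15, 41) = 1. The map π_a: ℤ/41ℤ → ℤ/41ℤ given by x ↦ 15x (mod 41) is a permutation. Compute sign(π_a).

-1

Trace 8: π^k(8) = [8, 38, 37, 22, 2, 30, 40] for k=0..6.
Cycle type of π: 40 + 1; total 2 cycles.
sign(π) = (−1)^{n − #cycles} = (−1)^{41−2} = (−1)^39 = -1.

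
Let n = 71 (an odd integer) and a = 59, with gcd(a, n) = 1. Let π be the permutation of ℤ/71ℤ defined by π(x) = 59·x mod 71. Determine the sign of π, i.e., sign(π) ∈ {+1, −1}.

Start at x=70: 70 → 12 → 69 → 24 → 67 → 48 → 63 → … (one orbit).
Decompose π into cycles: lengths [70, 1] (2 cycles, including the fixed point 0).
With 2 cycles on 71 points, sign = (−1)^{71−2} = -1.

-1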